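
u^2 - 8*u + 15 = (u - 5)*(u - 3)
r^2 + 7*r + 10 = (r + 2)*(r + 5)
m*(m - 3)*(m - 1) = m^3 - 4*m^2 + 3*m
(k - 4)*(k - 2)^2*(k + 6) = k^4 - 2*k^3 - 28*k^2 + 104*k - 96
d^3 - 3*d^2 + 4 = (d - 2)^2*(d + 1)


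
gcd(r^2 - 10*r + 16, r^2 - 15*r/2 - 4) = r - 8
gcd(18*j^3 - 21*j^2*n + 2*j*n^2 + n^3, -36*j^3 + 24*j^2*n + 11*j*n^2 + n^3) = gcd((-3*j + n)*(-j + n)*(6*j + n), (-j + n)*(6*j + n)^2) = 6*j^2 - 5*j*n - n^2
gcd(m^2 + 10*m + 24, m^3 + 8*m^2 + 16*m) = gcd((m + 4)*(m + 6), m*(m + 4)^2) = m + 4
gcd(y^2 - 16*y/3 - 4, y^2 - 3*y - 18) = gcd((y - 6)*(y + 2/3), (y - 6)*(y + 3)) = y - 6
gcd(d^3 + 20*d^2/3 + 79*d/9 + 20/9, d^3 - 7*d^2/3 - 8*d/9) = d + 1/3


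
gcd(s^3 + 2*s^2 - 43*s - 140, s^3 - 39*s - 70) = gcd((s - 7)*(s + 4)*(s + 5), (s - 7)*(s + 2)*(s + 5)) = s^2 - 2*s - 35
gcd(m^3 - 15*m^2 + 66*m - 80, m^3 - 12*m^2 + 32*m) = m - 8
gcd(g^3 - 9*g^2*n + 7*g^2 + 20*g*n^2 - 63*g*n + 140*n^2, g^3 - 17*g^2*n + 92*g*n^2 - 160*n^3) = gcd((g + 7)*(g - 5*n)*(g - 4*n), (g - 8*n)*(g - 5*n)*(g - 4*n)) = g^2 - 9*g*n + 20*n^2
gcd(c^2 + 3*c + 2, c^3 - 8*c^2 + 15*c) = 1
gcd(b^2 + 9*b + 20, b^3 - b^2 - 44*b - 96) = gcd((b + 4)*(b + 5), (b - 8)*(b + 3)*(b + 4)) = b + 4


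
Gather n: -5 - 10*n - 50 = -10*n - 55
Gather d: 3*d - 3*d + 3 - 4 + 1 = 0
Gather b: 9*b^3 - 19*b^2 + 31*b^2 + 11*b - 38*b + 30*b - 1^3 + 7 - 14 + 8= 9*b^3 + 12*b^2 + 3*b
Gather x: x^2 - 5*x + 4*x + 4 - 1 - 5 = x^2 - x - 2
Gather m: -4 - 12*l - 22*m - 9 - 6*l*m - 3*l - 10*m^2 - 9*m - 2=-15*l - 10*m^2 + m*(-6*l - 31) - 15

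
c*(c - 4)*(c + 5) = c^3 + c^2 - 20*c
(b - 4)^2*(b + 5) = b^3 - 3*b^2 - 24*b + 80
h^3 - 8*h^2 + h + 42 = (h - 7)*(h - 3)*(h + 2)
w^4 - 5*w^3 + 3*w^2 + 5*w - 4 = (w - 4)*(w - 1)^2*(w + 1)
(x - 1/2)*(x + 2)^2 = x^3 + 7*x^2/2 + 2*x - 2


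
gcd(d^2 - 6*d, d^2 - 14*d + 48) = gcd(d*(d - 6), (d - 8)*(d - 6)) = d - 6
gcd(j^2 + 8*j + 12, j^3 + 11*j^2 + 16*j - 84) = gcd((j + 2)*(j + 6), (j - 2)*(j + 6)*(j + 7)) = j + 6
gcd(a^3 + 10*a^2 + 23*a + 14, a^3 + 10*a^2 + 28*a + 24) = a + 2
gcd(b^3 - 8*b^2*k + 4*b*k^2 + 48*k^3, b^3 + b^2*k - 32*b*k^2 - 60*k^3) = b^2 - 4*b*k - 12*k^2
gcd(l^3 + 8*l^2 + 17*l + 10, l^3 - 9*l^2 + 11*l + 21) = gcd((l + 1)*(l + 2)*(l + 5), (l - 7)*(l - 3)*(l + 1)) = l + 1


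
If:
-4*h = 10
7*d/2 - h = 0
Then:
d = -5/7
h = -5/2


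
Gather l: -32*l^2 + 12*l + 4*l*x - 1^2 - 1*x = -32*l^2 + l*(4*x + 12) - x - 1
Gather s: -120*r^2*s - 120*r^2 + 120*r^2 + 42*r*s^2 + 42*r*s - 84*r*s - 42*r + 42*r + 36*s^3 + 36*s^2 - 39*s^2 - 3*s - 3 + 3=36*s^3 + s^2*(42*r - 3) + s*(-120*r^2 - 42*r - 3)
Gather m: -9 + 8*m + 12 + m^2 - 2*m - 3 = m^2 + 6*m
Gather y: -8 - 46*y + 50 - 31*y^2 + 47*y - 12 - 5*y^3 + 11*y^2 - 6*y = -5*y^3 - 20*y^2 - 5*y + 30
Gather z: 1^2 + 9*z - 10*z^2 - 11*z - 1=-10*z^2 - 2*z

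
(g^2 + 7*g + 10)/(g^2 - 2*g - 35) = (g + 2)/(g - 7)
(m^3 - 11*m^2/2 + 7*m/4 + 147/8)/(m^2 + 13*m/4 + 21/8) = (4*m^2 - 28*m + 49)/(4*m + 7)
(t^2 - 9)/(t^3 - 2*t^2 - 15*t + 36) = (t + 3)/(t^2 + t - 12)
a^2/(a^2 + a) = a/(a + 1)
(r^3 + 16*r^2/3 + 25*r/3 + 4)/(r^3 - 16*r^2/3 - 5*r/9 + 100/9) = 3*(r^2 + 4*r + 3)/(3*r^2 - 20*r + 25)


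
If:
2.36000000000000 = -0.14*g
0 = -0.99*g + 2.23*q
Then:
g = -16.86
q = -7.48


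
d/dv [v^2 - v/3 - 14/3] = 2*v - 1/3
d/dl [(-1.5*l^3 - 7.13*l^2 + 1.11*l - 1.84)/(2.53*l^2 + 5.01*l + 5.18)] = (-3.795*l^4 - 15.03*l^3 - 61.8396*l^2 - 64.5564*l + 14.9682)/(6.4009*l^4 + 25.3506*l^3 + 51.3109*l^2 + 51.9036*l + 26.8324)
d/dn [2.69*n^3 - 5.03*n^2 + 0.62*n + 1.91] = 8.07*n^2 - 10.06*n + 0.62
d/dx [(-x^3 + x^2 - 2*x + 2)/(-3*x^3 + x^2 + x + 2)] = (2*x^4 - 14*x^3 + 15*x^2 - 6)/(9*x^6 - 6*x^5 - 5*x^4 - 10*x^3 + 5*x^2 + 4*x + 4)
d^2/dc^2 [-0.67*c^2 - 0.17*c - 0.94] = -1.34000000000000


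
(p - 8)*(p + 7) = p^2 - p - 56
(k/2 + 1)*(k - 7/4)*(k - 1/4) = k^3/2 - 57*k/32 + 7/16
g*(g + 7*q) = g^2 + 7*g*q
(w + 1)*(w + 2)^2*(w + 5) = w^4 + 10*w^3 + 33*w^2 + 44*w + 20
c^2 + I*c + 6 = (c - 2*I)*(c + 3*I)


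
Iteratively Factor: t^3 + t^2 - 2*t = (t - 1)*(t^2 + 2*t) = t*(t - 1)*(t + 2)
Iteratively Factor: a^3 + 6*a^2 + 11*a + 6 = (a + 2)*(a^2 + 4*a + 3) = (a + 2)*(a + 3)*(a + 1)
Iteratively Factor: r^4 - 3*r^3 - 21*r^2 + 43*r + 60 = (r + 4)*(r^3 - 7*r^2 + 7*r + 15) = (r + 1)*(r + 4)*(r^2 - 8*r + 15) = (r - 3)*(r + 1)*(r + 4)*(r - 5)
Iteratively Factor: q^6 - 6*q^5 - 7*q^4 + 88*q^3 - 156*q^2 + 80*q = (q - 2)*(q^5 - 4*q^4 - 15*q^3 + 58*q^2 - 40*q) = (q - 2)*(q - 1)*(q^4 - 3*q^3 - 18*q^2 + 40*q) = (q - 2)*(q - 1)*(q + 4)*(q^3 - 7*q^2 + 10*q) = q*(q - 2)*(q - 1)*(q + 4)*(q^2 - 7*q + 10) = q*(q - 2)^2*(q - 1)*(q + 4)*(q - 5)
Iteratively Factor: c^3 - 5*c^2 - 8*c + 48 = (c + 3)*(c^2 - 8*c + 16) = (c - 4)*(c + 3)*(c - 4)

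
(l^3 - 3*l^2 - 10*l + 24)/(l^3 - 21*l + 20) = (l^2 + l - 6)/(l^2 + 4*l - 5)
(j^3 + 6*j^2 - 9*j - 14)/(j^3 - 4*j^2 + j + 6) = (j + 7)/(j - 3)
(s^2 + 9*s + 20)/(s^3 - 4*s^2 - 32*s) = (s + 5)/(s*(s - 8))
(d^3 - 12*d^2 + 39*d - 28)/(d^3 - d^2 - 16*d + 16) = (d - 7)/(d + 4)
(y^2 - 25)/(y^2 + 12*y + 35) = (y - 5)/(y + 7)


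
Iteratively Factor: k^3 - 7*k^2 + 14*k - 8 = (k - 4)*(k^2 - 3*k + 2) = (k - 4)*(k - 1)*(k - 2)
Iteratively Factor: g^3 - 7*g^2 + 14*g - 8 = (g - 2)*(g^2 - 5*g + 4) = (g - 4)*(g - 2)*(g - 1)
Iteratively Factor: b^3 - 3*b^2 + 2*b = (b - 1)*(b^2 - 2*b) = b*(b - 1)*(b - 2)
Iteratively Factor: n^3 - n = (n + 1)*(n^2 - n) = n*(n + 1)*(n - 1)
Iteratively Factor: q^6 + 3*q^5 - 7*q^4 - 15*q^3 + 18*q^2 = (q - 1)*(q^5 + 4*q^4 - 3*q^3 - 18*q^2) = q*(q - 1)*(q^4 + 4*q^3 - 3*q^2 - 18*q) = q^2*(q - 1)*(q^3 + 4*q^2 - 3*q - 18) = q^2*(q - 1)*(q + 3)*(q^2 + q - 6) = q^2*(q - 2)*(q - 1)*(q + 3)*(q + 3)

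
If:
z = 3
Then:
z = 3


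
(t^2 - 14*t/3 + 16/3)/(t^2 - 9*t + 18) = (3*t^2 - 14*t + 16)/(3*(t^2 - 9*t + 18))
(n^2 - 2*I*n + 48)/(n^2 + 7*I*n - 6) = (n - 8*I)/(n + I)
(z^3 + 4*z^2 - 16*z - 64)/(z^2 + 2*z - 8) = (z^2 - 16)/(z - 2)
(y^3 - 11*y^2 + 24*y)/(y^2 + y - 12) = y*(y - 8)/(y + 4)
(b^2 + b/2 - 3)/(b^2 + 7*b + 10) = (b - 3/2)/(b + 5)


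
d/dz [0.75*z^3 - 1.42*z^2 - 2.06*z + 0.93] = 2.25*z^2 - 2.84*z - 2.06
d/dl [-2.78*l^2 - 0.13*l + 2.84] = -5.56*l - 0.13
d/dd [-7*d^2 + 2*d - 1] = 2 - 14*d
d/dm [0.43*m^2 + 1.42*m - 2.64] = 0.86*m + 1.42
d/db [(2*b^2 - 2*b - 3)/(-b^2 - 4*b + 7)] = 2*(-5*b^2 + 11*b - 13)/(b^4 + 8*b^3 + 2*b^2 - 56*b + 49)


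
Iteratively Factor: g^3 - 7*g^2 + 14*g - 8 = (g - 1)*(g^2 - 6*g + 8) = (g - 2)*(g - 1)*(g - 4)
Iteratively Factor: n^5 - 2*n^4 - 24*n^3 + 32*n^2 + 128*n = (n)*(n^4 - 2*n^3 - 24*n^2 + 32*n + 128) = n*(n - 4)*(n^3 + 2*n^2 - 16*n - 32) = n*(n - 4)^2*(n^2 + 6*n + 8) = n*(n - 4)^2*(n + 4)*(n + 2)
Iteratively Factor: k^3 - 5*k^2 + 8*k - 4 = (k - 2)*(k^2 - 3*k + 2) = (k - 2)^2*(k - 1)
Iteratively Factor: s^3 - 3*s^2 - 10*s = (s + 2)*(s^2 - 5*s) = (s - 5)*(s + 2)*(s)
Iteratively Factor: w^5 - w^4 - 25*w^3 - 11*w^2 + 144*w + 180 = (w + 2)*(w^4 - 3*w^3 - 19*w^2 + 27*w + 90) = (w + 2)*(w + 3)*(w^3 - 6*w^2 - w + 30) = (w - 3)*(w + 2)*(w + 3)*(w^2 - 3*w - 10) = (w - 5)*(w - 3)*(w + 2)*(w + 3)*(w + 2)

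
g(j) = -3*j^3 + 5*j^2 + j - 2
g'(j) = -9*j^2 + 10*j + 1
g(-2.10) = 45.73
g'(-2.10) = -59.69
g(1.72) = -0.75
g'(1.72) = -8.43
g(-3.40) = 170.31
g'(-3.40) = -137.04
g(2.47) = -14.23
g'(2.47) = -29.21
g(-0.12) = -2.04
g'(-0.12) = -0.33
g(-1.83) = 31.30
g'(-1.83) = -47.44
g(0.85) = 0.62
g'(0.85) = 3.00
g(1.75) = -1.02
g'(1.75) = -9.06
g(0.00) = -2.00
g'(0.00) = 1.00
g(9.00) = -1775.00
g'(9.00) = -638.00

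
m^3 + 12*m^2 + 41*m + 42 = (m + 2)*(m + 3)*(m + 7)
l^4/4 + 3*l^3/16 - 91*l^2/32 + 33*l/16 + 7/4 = (l/4 + 1)*(l - 2)*(l - 7/4)*(l + 1/2)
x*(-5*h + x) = -5*h*x + x^2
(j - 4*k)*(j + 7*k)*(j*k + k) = j^3*k + 3*j^2*k^2 + j^2*k - 28*j*k^3 + 3*j*k^2 - 28*k^3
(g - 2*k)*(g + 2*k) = g^2 - 4*k^2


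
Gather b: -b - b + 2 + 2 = 4 - 2*b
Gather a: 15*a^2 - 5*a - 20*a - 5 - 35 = 15*a^2 - 25*a - 40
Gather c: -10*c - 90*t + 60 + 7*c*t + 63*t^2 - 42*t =c*(7*t - 10) + 63*t^2 - 132*t + 60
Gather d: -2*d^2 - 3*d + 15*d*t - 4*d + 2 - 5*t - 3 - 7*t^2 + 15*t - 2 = -2*d^2 + d*(15*t - 7) - 7*t^2 + 10*t - 3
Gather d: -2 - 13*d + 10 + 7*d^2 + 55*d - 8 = 7*d^2 + 42*d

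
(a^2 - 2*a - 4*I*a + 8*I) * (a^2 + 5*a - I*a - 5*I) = a^4 + 3*a^3 - 5*I*a^3 - 14*a^2 - 15*I*a^2 - 12*a + 50*I*a + 40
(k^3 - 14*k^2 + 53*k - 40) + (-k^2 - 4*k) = k^3 - 15*k^2 + 49*k - 40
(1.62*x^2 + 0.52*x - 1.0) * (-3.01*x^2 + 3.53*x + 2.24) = -4.8762*x^4 + 4.1534*x^3 + 8.4744*x^2 - 2.3652*x - 2.24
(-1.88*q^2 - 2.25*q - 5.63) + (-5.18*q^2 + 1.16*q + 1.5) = -7.06*q^2 - 1.09*q - 4.13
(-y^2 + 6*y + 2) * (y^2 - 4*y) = -y^4 + 10*y^3 - 22*y^2 - 8*y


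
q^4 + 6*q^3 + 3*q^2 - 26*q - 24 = (q - 2)*(q + 1)*(q + 3)*(q + 4)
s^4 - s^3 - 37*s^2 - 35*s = s*(s - 7)*(s + 1)*(s + 5)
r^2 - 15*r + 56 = (r - 8)*(r - 7)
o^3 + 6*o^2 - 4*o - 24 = (o - 2)*(o + 2)*(o + 6)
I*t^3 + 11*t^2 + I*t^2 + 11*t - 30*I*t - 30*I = (t - 6*I)*(t - 5*I)*(I*t + I)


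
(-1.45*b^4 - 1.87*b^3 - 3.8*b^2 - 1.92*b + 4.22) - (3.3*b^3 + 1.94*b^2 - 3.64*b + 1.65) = -1.45*b^4 - 5.17*b^3 - 5.74*b^2 + 1.72*b + 2.57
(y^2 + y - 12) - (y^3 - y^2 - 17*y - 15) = -y^3 + 2*y^2 + 18*y + 3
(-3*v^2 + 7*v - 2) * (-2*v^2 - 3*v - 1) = 6*v^4 - 5*v^3 - 14*v^2 - v + 2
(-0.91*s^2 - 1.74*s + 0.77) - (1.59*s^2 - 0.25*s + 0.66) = -2.5*s^2 - 1.49*s + 0.11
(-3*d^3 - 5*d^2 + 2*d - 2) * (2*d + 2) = -6*d^4 - 16*d^3 - 6*d^2 - 4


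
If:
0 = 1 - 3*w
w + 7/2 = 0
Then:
No Solution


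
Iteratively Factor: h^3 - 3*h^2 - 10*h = (h)*(h^2 - 3*h - 10) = h*(h + 2)*(h - 5)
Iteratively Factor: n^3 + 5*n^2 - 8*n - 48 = (n + 4)*(n^2 + n - 12) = (n + 4)^2*(n - 3)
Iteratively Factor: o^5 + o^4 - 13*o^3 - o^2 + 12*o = (o - 1)*(o^4 + 2*o^3 - 11*o^2 - 12*o) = (o - 1)*(o + 1)*(o^3 + o^2 - 12*o) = o*(o - 1)*(o + 1)*(o^2 + o - 12) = o*(o - 1)*(o + 1)*(o + 4)*(o - 3)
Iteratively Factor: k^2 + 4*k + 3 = (k + 3)*(k + 1)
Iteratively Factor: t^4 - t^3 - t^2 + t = (t - 1)*(t^3 - t) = t*(t - 1)*(t^2 - 1) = t*(t - 1)^2*(t + 1)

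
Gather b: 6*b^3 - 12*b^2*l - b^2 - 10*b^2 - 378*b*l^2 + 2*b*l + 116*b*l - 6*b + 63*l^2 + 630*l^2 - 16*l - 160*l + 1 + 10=6*b^3 + b^2*(-12*l - 11) + b*(-378*l^2 + 118*l - 6) + 693*l^2 - 176*l + 11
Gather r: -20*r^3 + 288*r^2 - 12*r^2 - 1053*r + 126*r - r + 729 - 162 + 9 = -20*r^3 + 276*r^2 - 928*r + 576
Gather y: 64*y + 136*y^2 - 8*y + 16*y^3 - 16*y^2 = 16*y^3 + 120*y^2 + 56*y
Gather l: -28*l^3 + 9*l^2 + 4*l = -28*l^3 + 9*l^2 + 4*l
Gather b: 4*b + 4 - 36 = 4*b - 32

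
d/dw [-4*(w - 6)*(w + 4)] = 8 - 8*w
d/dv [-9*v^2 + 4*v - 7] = 4 - 18*v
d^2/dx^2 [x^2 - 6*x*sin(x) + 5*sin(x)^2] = 6*x*sin(x) - 20*sin(x)^2 - 12*cos(x) + 12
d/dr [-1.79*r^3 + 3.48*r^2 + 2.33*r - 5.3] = -5.37*r^2 + 6.96*r + 2.33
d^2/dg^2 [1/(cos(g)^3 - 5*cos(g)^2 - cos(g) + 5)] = ((5 - cos(g))*(-cos(g) - 40*cos(2*g) + 9*cos(3*g))/4 + 2*(-3*cos(g)^2 + 10*cos(g) + 1)^2)/((5 - cos(g))^3*sin(g)^4)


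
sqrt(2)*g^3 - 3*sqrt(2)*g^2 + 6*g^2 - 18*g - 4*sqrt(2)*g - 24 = (g - 4)*(g + 3*sqrt(2))*(sqrt(2)*g + sqrt(2))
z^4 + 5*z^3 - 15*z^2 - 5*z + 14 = (z - 2)*(z - 1)*(z + 1)*(z + 7)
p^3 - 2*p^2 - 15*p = p*(p - 5)*(p + 3)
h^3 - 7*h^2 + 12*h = h*(h - 4)*(h - 3)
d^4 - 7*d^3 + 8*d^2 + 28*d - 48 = (d - 4)*(d - 3)*(d - 2)*(d + 2)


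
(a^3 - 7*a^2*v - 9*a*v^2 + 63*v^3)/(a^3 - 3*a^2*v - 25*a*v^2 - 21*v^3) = (a - 3*v)/(a + v)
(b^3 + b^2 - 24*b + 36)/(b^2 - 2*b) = b + 3 - 18/b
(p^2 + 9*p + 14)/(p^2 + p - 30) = (p^2 + 9*p + 14)/(p^2 + p - 30)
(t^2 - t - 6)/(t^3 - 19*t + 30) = (t + 2)/(t^2 + 3*t - 10)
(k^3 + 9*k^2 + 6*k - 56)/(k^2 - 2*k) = k + 11 + 28/k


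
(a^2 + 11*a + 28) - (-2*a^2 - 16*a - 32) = 3*a^2 + 27*a + 60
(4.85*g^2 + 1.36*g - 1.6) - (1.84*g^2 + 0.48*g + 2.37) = 3.01*g^2 + 0.88*g - 3.97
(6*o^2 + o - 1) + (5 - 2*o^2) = 4*o^2 + o + 4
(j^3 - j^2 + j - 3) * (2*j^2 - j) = 2*j^5 - 3*j^4 + 3*j^3 - 7*j^2 + 3*j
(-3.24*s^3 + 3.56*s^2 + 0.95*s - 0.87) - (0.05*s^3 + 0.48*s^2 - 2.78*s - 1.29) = -3.29*s^3 + 3.08*s^2 + 3.73*s + 0.42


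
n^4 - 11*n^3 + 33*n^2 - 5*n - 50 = (n - 5)^2*(n - 2)*(n + 1)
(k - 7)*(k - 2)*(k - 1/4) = k^3 - 37*k^2/4 + 65*k/4 - 7/2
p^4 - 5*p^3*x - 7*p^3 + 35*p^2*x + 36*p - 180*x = (p - 6)*(p - 3)*(p + 2)*(p - 5*x)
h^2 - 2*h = h*(h - 2)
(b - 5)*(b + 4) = b^2 - b - 20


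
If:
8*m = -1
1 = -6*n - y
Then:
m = -1/8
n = -y/6 - 1/6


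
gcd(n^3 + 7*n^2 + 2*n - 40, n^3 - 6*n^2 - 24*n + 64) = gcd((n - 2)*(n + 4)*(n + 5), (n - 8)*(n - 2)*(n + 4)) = n^2 + 2*n - 8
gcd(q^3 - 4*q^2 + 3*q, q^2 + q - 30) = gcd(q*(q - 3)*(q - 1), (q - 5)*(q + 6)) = 1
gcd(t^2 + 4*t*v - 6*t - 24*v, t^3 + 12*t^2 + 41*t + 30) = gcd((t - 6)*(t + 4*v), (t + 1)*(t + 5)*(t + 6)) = 1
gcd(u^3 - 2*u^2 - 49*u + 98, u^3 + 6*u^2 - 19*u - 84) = u + 7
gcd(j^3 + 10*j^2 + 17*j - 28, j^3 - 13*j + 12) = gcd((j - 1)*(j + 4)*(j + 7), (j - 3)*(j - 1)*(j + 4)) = j^2 + 3*j - 4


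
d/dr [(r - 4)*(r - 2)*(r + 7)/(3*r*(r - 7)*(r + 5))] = (-3*r^4 - 2*r^3 - 271*r^2 + 224*r + 1960)/(3*r^2*(r^4 - 4*r^3 - 66*r^2 + 140*r + 1225))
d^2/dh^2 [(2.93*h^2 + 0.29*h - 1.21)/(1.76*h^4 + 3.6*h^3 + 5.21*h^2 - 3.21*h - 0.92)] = (54.455808*h^8 + 122.166528*h^7 - 23.351136*h^6 + 7.14863999999966*h^5 - 28.41072*h^4 - 70.0732120000001*h^3 - 40.890174*h^2 + 105.712014*h - 33.288418)/(5.451776*h^12 + 33.45408*h^11 + 116.844288*h^10 + 214.889472*h^9 + 215.304912*h^8 - 43.229736*h^7 - 251.799943*h^6 - 222.460731*h^5 + 154.393479*h^4 + 68.381991*h^3 - 15.210084*h^2 - 8.150832*h - 0.778688)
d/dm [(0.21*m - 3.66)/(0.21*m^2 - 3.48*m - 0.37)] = (-0.0441*m^2 + 1.5372*m - 12.8145)/(0.0441*m^4 - 1.4616*m^3 + 11.955*m^2 + 2.5752*m + 0.1369)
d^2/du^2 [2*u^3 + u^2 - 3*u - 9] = 12*u + 2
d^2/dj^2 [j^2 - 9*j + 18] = 2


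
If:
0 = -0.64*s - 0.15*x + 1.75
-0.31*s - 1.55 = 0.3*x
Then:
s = 5.21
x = -10.55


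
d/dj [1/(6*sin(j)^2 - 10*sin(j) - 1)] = 2*(5 - 6*sin(j))*cos(j)/(-6*sin(j)^2 + 10*sin(j) + 1)^2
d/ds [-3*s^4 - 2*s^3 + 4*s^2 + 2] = 2*s*(-6*s^2 - 3*s + 4)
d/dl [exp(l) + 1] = exp(l)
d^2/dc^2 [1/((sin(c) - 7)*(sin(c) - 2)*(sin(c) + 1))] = (-9*sin(c)^5 + 97*sin(c)^4 - 351*sin(c)^3 + 469*sin(c)^2 - 528*sin(c) + 274)/((sin(c) - 7)^3*(sin(c) - 2)^3*(sin(c) + 1)^2)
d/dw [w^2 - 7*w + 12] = 2*w - 7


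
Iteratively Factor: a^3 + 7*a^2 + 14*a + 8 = (a + 4)*(a^2 + 3*a + 2) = (a + 2)*(a + 4)*(a + 1)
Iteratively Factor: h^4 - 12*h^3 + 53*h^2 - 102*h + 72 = (h - 4)*(h^3 - 8*h^2 + 21*h - 18) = (h - 4)*(h - 3)*(h^2 - 5*h + 6) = (h - 4)*(h - 3)*(h - 2)*(h - 3)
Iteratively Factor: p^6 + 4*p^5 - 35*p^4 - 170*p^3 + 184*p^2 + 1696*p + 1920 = (p - 5)*(p^5 + 9*p^4 + 10*p^3 - 120*p^2 - 416*p - 384) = (p - 5)*(p + 3)*(p^4 + 6*p^3 - 8*p^2 - 96*p - 128) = (p - 5)*(p + 2)*(p + 3)*(p^3 + 4*p^2 - 16*p - 64) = (p - 5)*(p - 4)*(p + 2)*(p + 3)*(p^2 + 8*p + 16) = (p - 5)*(p - 4)*(p + 2)*(p + 3)*(p + 4)*(p + 4)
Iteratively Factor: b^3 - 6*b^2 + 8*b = (b - 2)*(b^2 - 4*b) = b*(b - 2)*(b - 4)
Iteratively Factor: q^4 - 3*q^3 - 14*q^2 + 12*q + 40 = (q + 2)*(q^3 - 5*q^2 - 4*q + 20) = (q + 2)^2*(q^2 - 7*q + 10) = (q - 5)*(q + 2)^2*(q - 2)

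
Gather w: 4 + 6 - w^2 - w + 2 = -w^2 - w + 12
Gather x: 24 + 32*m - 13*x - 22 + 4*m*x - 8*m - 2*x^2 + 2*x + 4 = 24*m - 2*x^2 + x*(4*m - 11) + 6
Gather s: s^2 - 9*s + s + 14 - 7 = s^2 - 8*s + 7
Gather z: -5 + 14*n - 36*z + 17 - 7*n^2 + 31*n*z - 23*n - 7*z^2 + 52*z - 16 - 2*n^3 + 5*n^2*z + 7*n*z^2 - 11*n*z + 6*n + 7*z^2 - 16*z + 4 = -2*n^3 - 7*n^2 + 7*n*z^2 - 3*n + z*(5*n^2 + 20*n)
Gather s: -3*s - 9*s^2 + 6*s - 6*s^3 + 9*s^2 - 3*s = -6*s^3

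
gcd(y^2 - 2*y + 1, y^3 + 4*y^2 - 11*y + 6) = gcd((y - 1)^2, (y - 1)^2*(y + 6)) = y^2 - 2*y + 1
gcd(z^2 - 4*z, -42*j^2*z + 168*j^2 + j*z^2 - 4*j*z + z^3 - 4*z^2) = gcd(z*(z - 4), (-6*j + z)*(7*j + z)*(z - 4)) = z - 4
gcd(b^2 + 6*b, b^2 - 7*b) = b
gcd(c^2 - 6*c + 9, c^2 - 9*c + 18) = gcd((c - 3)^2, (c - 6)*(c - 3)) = c - 3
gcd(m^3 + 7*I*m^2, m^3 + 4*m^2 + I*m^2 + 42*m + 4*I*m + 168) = m + 7*I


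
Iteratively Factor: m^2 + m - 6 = (m + 3)*(m - 2)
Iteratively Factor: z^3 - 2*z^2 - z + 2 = (z - 1)*(z^2 - z - 2) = (z - 1)*(z + 1)*(z - 2)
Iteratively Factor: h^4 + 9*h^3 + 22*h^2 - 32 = (h + 4)*(h^3 + 5*h^2 + 2*h - 8) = (h + 2)*(h + 4)*(h^2 + 3*h - 4) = (h + 2)*(h + 4)^2*(h - 1)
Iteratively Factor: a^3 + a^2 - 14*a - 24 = (a - 4)*(a^2 + 5*a + 6) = (a - 4)*(a + 2)*(a + 3)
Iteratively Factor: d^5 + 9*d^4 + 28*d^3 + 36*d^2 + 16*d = (d)*(d^4 + 9*d^3 + 28*d^2 + 36*d + 16) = d*(d + 1)*(d^3 + 8*d^2 + 20*d + 16) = d*(d + 1)*(d + 2)*(d^2 + 6*d + 8) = d*(d + 1)*(d + 2)*(d + 4)*(d + 2)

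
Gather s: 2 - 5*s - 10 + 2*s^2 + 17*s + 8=2*s^2 + 12*s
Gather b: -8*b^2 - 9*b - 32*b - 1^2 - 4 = -8*b^2 - 41*b - 5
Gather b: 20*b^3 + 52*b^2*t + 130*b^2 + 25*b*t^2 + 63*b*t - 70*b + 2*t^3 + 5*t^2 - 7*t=20*b^3 + b^2*(52*t + 130) + b*(25*t^2 + 63*t - 70) + 2*t^3 + 5*t^2 - 7*t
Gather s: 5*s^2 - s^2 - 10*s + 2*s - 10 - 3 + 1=4*s^2 - 8*s - 12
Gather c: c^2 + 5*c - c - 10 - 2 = c^2 + 4*c - 12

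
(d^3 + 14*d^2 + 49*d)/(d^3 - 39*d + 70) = d*(d + 7)/(d^2 - 7*d + 10)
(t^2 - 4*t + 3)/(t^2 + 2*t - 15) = (t - 1)/(t + 5)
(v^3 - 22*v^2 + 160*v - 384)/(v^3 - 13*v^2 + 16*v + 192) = (v - 6)/(v + 3)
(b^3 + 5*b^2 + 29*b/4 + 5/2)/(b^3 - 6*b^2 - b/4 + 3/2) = (2*b^2 + 9*b + 10)/(2*b^2 - 13*b + 6)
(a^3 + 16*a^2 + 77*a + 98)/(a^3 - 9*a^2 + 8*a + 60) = (a^2 + 14*a + 49)/(a^2 - 11*a + 30)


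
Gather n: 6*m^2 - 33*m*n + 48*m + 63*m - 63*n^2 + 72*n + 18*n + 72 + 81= 6*m^2 + 111*m - 63*n^2 + n*(90 - 33*m) + 153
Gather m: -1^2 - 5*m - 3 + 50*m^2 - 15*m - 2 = 50*m^2 - 20*m - 6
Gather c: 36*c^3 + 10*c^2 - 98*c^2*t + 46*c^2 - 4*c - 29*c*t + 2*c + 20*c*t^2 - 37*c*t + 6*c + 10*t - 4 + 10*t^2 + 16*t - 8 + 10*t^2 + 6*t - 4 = 36*c^3 + c^2*(56 - 98*t) + c*(20*t^2 - 66*t + 4) + 20*t^2 + 32*t - 16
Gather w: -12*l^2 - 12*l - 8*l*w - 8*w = -12*l^2 - 12*l + w*(-8*l - 8)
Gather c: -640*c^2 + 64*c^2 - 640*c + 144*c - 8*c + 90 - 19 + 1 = -576*c^2 - 504*c + 72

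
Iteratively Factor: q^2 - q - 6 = (q + 2)*(q - 3)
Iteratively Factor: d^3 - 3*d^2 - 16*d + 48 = (d + 4)*(d^2 - 7*d + 12) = (d - 3)*(d + 4)*(d - 4)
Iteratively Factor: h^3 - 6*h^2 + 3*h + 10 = (h - 5)*(h^2 - h - 2) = (h - 5)*(h - 2)*(h + 1)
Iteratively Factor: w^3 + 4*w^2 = (w)*(w^2 + 4*w) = w*(w + 4)*(w)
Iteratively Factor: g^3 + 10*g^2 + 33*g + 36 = (g + 3)*(g^2 + 7*g + 12) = (g + 3)^2*(g + 4)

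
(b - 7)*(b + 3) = b^2 - 4*b - 21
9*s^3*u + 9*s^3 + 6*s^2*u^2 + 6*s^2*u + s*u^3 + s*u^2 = (3*s + u)^2*(s*u + s)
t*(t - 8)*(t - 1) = t^3 - 9*t^2 + 8*t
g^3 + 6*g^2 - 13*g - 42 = (g - 3)*(g + 2)*(g + 7)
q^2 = q^2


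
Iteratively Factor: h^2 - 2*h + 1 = (h - 1)*(h - 1)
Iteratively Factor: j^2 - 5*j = (j)*(j - 5)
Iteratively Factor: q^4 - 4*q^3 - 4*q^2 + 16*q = (q)*(q^3 - 4*q^2 - 4*q + 16) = q*(q + 2)*(q^2 - 6*q + 8) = q*(q - 2)*(q + 2)*(q - 4)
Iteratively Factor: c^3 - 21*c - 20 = (c - 5)*(c^2 + 5*c + 4) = (c - 5)*(c + 4)*(c + 1)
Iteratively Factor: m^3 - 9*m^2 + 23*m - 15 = (m - 5)*(m^2 - 4*m + 3) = (m - 5)*(m - 3)*(m - 1)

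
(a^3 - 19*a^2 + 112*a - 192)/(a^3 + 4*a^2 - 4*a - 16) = (a^3 - 19*a^2 + 112*a - 192)/(a^3 + 4*a^2 - 4*a - 16)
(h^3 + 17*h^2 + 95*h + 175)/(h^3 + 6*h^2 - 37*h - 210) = (h + 5)/(h - 6)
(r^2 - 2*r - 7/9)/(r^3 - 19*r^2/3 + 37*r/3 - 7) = (r + 1/3)/(r^2 - 4*r + 3)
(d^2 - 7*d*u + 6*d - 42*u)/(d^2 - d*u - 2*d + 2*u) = (d^2 - 7*d*u + 6*d - 42*u)/(d^2 - d*u - 2*d + 2*u)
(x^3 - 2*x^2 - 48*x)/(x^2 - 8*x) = x + 6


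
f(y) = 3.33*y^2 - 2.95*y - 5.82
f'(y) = 6.66*y - 2.95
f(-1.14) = 1.87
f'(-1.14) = -10.54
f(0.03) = -5.91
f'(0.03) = -2.75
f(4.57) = 50.25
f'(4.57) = 27.49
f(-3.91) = 56.62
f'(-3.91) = -28.99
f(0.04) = -5.93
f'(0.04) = -2.68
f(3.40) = 22.64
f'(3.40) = 19.69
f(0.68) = -6.29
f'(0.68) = 1.58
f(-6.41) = 149.91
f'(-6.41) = -45.64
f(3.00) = 15.30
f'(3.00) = 17.03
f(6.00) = 96.36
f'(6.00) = 37.01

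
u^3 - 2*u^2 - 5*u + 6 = (u - 3)*(u - 1)*(u + 2)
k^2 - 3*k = k*(k - 3)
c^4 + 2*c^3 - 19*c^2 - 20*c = c*(c - 4)*(c + 1)*(c + 5)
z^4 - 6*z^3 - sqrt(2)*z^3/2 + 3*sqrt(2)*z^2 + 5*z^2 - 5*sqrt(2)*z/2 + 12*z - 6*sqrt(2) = (z - 4)*(z - 3)*(z + 1)*(z - sqrt(2)/2)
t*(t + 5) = t^2 + 5*t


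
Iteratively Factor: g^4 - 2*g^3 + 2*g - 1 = (g + 1)*(g^3 - 3*g^2 + 3*g - 1) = (g - 1)*(g + 1)*(g^2 - 2*g + 1) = (g - 1)^2*(g + 1)*(g - 1)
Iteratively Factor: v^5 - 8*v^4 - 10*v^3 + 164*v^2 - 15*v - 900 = (v - 5)*(v^4 - 3*v^3 - 25*v^2 + 39*v + 180) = (v - 5)*(v - 4)*(v^3 + v^2 - 21*v - 45) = (v - 5)*(v - 4)*(v + 3)*(v^2 - 2*v - 15) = (v - 5)^2*(v - 4)*(v + 3)*(v + 3)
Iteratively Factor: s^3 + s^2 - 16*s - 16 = (s - 4)*(s^2 + 5*s + 4) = (s - 4)*(s + 4)*(s + 1)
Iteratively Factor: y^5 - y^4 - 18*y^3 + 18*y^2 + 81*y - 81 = (y - 1)*(y^4 - 18*y^2 + 81) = (y - 1)*(y + 3)*(y^3 - 3*y^2 - 9*y + 27) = (y - 3)*(y - 1)*(y + 3)*(y^2 - 9) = (y - 3)^2*(y - 1)*(y + 3)*(y + 3)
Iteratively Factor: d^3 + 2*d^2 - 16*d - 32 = (d + 2)*(d^2 - 16) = (d + 2)*(d + 4)*(d - 4)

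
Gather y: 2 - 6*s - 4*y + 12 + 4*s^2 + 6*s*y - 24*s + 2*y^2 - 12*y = 4*s^2 - 30*s + 2*y^2 + y*(6*s - 16) + 14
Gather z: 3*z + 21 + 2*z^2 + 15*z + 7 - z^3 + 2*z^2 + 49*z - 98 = -z^3 + 4*z^2 + 67*z - 70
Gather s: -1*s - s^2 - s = -s^2 - 2*s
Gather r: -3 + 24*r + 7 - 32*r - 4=-8*r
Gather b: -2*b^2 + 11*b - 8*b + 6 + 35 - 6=-2*b^2 + 3*b + 35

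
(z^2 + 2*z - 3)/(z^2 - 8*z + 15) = (z^2 + 2*z - 3)/(z^2 - 8*z + 15)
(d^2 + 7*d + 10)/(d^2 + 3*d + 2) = (d + 5)/(d + 1)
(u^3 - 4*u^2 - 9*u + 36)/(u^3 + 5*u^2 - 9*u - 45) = (u - 4)/(u + 5)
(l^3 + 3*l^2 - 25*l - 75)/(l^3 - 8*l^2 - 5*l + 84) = (l^2 - 25)/(l^2 - 11*l + 28)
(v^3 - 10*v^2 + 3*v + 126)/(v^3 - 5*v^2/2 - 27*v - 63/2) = 2*(v - 6)/(2*v + 3)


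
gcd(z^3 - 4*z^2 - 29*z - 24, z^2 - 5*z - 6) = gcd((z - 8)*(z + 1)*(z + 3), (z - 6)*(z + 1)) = z + 1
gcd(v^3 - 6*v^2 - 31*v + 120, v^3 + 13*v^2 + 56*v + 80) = v + 5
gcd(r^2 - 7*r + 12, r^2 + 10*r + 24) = 1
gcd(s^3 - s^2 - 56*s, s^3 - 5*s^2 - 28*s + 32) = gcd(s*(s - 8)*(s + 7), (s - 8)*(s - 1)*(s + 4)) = s - 8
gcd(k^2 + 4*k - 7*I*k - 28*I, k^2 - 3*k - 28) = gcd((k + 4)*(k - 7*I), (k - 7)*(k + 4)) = k + 4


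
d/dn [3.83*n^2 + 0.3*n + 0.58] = 7.66*n + 0.3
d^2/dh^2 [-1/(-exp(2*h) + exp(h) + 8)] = ((1 - 4*exp(h))*(-exp(2*h) + exp(h) + 8) - 2*(2*exp(h) - 1)^2*exp(h))*exp(h)/(-exp(2*h) + exp(h) + 8)^3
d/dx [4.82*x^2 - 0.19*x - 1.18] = 9.64*x - 0.19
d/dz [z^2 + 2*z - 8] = 2*z + 2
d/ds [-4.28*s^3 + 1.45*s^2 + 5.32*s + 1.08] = -12.84*s^2 + 2.9*s + 5.32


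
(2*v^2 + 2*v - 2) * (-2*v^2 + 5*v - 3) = -4*v^4 + 6*v^3 + 8*v^2 - 16*v + 6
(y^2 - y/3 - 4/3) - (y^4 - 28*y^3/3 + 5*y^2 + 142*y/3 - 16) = -y^4 + 28*y^3/3 - 4*y^2 - 143*y/3 + 44/3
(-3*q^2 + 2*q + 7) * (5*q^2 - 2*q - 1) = -15*q^4 + 16*q^3 + 34*q^2 - 16*q - 7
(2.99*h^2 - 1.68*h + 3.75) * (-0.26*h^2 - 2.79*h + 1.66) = -0.7774*h^4 - 7.9053*h^3 + 8.6756*h^2 - 13.2513*h + 6.225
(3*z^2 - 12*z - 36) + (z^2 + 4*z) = 4*z^2 - 8*z - 36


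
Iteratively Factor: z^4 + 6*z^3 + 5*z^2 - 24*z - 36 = (z - 2)*(z^3 + 8*z^2 + 21*z + 18) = (z - 2)*(z + 3)*(z^2 + 5*z + 6) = (z - 2)*(z + 2)*(z + 3)*(z + 3)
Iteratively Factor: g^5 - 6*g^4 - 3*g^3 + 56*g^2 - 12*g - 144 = (g + 2)*(g^4 - 8*g^3 + 13*g^2 + 30*g - 72) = (g - 4)*(g + 2)*(g^3 - 4*g^2 - 3*g + 18) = (g - 4)*(g + 2)^2*(g^2 - 6*g + 9) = (g - 4)*(g - 3)*(g + 2)^2*(g - 3)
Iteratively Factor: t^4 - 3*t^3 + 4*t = (t - 2)*(t^3 - t^2 - 2*t) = (t - 2)^2*(t^2 + t) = t*(t - 2)^2*(t + 1)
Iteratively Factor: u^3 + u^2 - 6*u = (u - 2)*(u^2 + 3*u) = (u - 2)*(u + 3)*(u)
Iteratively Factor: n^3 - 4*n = (n + 2)*(n^2 - 2*n) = n*(n + 2)*(n - 2)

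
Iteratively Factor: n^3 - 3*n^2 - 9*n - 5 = (n + 1)*(n^2 - 4*n - 5) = (n - 5)*(n + 1)*(n + 1)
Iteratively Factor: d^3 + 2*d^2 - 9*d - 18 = (d - 3)*(d^2 + 5*d + 6) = (d - 3)*(d + 2)*(d + 3)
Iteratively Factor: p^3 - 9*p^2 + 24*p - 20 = (p - 2)*(p^2 - 7*p + 10) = (p - 2)^2*(p - 5)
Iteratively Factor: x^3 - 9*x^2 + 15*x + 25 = (x - 5)*(x^2 - 4*x - 5) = (x - 5)^2*(x + 1)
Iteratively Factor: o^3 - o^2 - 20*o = (o + 4)*(o^2 - 5*o) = o*(o + 4)*(o - 5)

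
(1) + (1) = 2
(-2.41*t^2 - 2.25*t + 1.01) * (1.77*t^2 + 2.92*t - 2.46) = -4.2657*t^4 - 11.0197*t^3 + 1.1463*t^2 + 8.4842*t - 2.4846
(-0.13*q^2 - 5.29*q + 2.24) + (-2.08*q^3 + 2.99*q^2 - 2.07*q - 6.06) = -2.08*q^3 + 2.86*q^2 - 7.36*q - 3.82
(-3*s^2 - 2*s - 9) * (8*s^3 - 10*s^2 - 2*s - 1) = -24*s^5 + 14*s^4 - 46*s^3 + 97*s^2 + 20*s + 9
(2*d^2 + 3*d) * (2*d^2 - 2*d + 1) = 4*d^4 + 2*d^3 - 4*d^2 + 3*d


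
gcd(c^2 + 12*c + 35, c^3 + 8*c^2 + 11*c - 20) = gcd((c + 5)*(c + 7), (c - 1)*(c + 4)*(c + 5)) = c + 5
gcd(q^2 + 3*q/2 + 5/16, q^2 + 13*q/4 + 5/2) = q + 5/4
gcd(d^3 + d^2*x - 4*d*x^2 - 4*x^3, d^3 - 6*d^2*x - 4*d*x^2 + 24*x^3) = -d^2 + 4*x^2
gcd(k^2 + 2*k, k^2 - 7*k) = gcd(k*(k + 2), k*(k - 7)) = k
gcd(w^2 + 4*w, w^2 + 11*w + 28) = w + 4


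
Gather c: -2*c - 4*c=-6*c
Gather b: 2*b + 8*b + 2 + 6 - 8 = 10*b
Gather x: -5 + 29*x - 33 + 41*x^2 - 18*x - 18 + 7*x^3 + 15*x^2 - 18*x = 7*x^3 + 56*x^2 - 7*x - 56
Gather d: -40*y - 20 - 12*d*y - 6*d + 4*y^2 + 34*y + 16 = d*(-12*y - 6) + 4*y^2 - 6*y - 4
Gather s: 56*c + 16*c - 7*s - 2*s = 72*c - 9*s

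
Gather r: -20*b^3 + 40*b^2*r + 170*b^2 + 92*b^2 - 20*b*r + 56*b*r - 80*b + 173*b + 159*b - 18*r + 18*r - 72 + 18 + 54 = -20*b^3 + 262*b^2 + 252*b + r*(40*b^2 + 36*b)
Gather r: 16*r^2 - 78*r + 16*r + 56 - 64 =16*r^2 - 62*r - 8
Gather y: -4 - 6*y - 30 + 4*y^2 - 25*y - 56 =4*y^2 - 31*y - 90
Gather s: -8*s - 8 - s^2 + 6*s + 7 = -s^2 - 2*s - 1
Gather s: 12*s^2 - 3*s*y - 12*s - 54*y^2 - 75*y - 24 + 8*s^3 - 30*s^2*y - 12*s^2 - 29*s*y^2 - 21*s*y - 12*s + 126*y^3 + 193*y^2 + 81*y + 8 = 8*s^3 - 30*s^2*y + s*(-29*y^2 - 24*y - 24) + 126*y^3 + 139*y^2 + 6*y - 16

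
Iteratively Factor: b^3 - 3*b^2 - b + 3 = (b + 1)*(b^2 - 4*b + 3) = (b - 3)*(b + 1)*(b - 1)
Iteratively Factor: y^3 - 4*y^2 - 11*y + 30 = (y + 3)*(y^2 - 7*y + 10) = (y - 5)*(y + 3)*(y - 2)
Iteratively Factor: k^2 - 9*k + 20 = (k - 4)*(k - 5)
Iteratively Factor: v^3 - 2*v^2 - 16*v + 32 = (v + 4)*(v^2 - 6*v + 8) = (v - 2)*(v + 4)*(v - 4)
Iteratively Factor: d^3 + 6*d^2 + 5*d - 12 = (d + 4)*(d^2 + 2*d - 3) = (d + 3)*(d + 4)*(d - 1)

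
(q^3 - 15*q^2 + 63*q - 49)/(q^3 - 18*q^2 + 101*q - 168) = (q^2 - 8*q + 7)/(q^2 - 11*q + 24)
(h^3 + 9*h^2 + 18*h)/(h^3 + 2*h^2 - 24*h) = (h + 3)/(h - 4)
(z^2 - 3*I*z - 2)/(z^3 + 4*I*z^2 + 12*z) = (z - I)/(z*(z + 6*I))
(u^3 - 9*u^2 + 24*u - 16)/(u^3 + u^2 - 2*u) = (u^2 - 8*u + 16)/(u*(u + 2))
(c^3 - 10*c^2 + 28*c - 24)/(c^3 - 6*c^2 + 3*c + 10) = (c^2 - 8*c + 12)/(c^2 - 4*c - 5)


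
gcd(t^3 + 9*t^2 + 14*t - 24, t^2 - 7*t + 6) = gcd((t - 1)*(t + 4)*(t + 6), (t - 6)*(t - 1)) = t - 1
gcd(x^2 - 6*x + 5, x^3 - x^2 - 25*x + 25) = x^2 - 6*x + 5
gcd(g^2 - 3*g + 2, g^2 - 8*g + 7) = g - 1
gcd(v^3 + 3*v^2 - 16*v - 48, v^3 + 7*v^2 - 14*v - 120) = v - 4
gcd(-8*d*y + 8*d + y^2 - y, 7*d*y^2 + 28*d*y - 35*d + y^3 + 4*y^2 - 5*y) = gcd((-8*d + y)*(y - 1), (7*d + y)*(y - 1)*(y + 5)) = y - 1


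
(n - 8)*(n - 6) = n^2 - 14*n + 48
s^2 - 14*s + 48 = (s - 8)*(s - 6)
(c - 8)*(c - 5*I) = c^2 - 8*c - 5*I*c + 40*I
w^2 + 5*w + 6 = (w + 2)*(w + 3)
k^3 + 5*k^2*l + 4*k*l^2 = k*(k + l)*(k + 4*l)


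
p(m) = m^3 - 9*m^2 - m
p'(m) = 3*m^2 - 18*m - 1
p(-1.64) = -26.98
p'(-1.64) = 36.59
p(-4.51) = -270.28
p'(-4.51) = 141.20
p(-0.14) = -0.04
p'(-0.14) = 1.58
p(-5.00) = -345.00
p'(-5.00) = 164.00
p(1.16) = -11.71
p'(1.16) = -17.84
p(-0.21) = -0.20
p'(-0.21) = 2.91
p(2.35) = -39.07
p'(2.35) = -26.73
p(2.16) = -34.07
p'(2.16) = -25.88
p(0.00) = 0.00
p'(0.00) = -1.00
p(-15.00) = -5385.00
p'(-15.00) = 944.00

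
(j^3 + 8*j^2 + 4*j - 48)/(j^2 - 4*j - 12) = (-j^3 - 8*j^2 - 4*j + 48)/(-j^2 + 4*j + 12)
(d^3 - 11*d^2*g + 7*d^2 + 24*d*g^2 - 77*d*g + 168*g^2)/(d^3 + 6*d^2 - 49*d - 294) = (d^2 - 11*d*g + 24*g^2)/(d^2 - d - 42)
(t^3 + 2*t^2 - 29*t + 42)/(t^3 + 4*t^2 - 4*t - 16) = (t^2 + 4*t - 21)/(t^2 + 6*t + 8)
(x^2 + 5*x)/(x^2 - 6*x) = (x + 5)/(x - 6)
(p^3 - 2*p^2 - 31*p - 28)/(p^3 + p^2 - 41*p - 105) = (p^2 + 5*p + 4)/(p^2 + 8*p + 15)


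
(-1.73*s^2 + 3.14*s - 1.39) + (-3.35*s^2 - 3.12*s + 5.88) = -5.08*s^2 + 0.02*s + 4.49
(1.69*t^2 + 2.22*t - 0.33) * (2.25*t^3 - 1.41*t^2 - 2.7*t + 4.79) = 3.8025*t^5 + 2.6121*t^4 - 8.4357*t^3 + 2.5664*t^2 + 11.5248*t - 1.5807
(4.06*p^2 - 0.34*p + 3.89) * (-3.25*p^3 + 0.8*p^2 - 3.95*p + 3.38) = -13.195*p^5 + 4.353*p^4 - 28.9515*p^3 + 18.1778*p^2 - 16.5147*p + 13.1482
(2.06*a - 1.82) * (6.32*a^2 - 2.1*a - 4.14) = 13.0192*a^3 - 15.8284*a^2 - 4.7064*a + 7.5348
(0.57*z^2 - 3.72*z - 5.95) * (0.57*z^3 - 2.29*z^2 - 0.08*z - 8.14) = 0.3249*z^5 - 3.4257*z^4 + 5.0817*z^3 + 9.2833*z^2 + 30.7568*z + 48.433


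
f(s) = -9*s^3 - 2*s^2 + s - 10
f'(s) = -27*s^2 - 4*s + 1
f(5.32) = -1416.40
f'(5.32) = -784.44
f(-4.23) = 631.17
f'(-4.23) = -465.19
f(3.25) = -336.83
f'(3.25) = -297.19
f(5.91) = -1931.77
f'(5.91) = -965.70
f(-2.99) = 209.71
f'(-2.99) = -228.42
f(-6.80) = 2720.61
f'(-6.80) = -1220.28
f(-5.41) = 1351.12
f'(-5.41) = -767.60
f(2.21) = -114.70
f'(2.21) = -139.71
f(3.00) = -268.00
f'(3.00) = -254.00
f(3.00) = -268.00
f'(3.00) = -254.00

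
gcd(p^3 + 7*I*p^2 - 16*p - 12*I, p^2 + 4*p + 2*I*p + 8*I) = p + 2*I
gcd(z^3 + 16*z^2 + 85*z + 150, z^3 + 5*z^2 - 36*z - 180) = z^2 + 11*z + 30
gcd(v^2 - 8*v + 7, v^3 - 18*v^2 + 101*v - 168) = v - 7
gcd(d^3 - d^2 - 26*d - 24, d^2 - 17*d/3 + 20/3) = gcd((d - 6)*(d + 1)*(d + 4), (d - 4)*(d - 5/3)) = 1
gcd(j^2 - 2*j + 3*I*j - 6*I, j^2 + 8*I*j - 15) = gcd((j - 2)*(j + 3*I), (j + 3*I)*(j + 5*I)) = j + 3*I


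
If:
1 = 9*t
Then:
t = 1/9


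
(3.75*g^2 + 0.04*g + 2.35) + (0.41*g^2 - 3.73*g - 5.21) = 4.16*g^2 - 3.69*g - 2.86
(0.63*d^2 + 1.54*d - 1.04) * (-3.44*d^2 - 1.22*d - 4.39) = -2.1672*d^4 - 6.0662*d^3 - 1.0669*d^2 - 5.4918*d + 4.5656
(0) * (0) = 0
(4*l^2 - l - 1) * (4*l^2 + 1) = 16*l^4 - 4*l^3 - l - 1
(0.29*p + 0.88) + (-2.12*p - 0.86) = 0.02 - 1.83*p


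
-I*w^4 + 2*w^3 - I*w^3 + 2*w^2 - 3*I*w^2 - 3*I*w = w*(w - I)*(w + 3*I)*(-I*w - I)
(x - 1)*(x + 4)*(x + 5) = x^3 + 8*x^2 + 11*x - 20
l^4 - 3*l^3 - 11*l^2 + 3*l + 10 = (l - 5)*(l - 1)*(l + 1)*(l + 2)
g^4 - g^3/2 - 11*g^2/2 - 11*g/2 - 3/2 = (g - 3)*(g + 1/2)*(g + 1)^2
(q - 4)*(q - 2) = q^2 - 6*q + 8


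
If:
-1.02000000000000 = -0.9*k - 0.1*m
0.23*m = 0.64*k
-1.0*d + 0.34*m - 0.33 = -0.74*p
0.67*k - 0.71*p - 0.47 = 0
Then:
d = 0.60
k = 0.87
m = 2.41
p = 0.15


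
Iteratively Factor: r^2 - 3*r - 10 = (r + 2)*(r - 5)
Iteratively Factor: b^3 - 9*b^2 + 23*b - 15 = (b - 1)*(b^2 - 8*b + 15) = (b - 5)*(b - 1)*(b - 3)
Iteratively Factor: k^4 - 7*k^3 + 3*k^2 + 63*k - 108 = (k - 4)*(k^3 - 3*k^2 - 9*k + 27) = (k - 4)*(k + 3)*(k^2 - 6*k + 9) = (k - 4)*(k - 3)*(k + 3)*(k - 3)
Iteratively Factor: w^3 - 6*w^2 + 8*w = (w - 4)*(w^2 - 2*w) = w*(w - 4)*(w - 2)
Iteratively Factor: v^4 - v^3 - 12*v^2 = (v + 3)*(v^3 - 4*v^2) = v*(v + 3)*(v^2 - 4*v) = v^2*(v + 3)*(v - 4)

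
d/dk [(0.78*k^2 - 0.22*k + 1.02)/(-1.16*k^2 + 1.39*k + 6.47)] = (0.829*k^2 + 12.4596*k - 2.8412)/(1.3456*k^4 - 3.2248*k^3 - 13.0783*k^2 + 17.9866*k + 41.8609)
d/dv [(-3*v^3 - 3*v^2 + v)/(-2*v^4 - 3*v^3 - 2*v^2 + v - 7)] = (-6*v^6 - 12*v^5 + 3*v^4 + 62*v^2 + 42*v - 7)/(4*v^8 + 12*v^7 + 17*v^6 + 8*v^5 + 26*v^4 + 38*v^3 + 29*v^2 - 14*v + 49)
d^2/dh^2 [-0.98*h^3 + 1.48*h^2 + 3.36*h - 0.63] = 2.96 - 5.88*h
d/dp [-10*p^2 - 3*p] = -20*p - 3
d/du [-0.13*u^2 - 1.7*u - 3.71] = -0.26*u - 1.7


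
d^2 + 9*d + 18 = (d + 3)*(d + 6)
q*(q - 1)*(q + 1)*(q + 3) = q^4 + 3*q^3 - q^2 - 3*q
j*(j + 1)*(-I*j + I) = -I*j^3 + I*j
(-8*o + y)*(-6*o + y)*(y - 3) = 48*o^2*y - 144*o^2 - 14*o*y^2 + 42*o*y + y^3 - 3*y^2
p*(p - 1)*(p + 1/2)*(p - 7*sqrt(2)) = p^4 - 7*sqrt(2)*p^3 - p^3/2 - p^2/2 + 7*sqrt(2)*p^2/2 + 7*sqrt(2)*p/2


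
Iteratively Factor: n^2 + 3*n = (n + 3)*(n)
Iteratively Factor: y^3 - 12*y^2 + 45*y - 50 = (y - 2)*(y^2 - 10*y + 25) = (y - 5)*(y - 2)*(y - 5)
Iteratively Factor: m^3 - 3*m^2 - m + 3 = (m - 1)*(m^2 - 2*m - 3) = (m - 3)*(m - 1)*(m + 1)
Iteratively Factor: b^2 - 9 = (b - 3)*(b + 3)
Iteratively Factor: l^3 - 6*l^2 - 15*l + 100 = (l + 4)*(l^2 - 10*l + 25) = (l - 5)*(l + 4)*(l - 5)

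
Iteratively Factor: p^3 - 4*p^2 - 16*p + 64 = (p - 4)*(p^2 - 16) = (p - 4)*(p + 4)*(p - 4)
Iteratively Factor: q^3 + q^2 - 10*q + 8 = (q - 2)*(q^2 + 3*q - 4) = (q - 2)*(q - 1)*(q + 4)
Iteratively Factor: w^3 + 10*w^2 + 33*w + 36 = (w + 3)*(w^2 + 7*w + 12) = (w + 3)*(w + 4)*(w + 3)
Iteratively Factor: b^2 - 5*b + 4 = (b - 4)*(b - 1)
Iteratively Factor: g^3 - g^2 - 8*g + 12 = (g - 2)*(g^2 + g - 6) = (g - 2)*(g + 3)*(g - 2)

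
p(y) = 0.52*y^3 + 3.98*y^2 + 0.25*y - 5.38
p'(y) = 1.56*y^2 + 7.96*y + 0.25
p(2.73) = 35.55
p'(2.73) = 33.61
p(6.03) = 254.86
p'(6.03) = 104.97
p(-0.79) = -3.35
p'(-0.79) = -5.06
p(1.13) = 0.73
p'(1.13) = 11.24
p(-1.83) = 4.30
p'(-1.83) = -9.09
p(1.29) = 2.68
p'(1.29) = 13.11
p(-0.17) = -5.31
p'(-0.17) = -1.06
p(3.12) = 49.94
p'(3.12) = 40.27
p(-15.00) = -868.63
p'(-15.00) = 231.85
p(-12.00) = -333.82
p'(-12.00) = 129.37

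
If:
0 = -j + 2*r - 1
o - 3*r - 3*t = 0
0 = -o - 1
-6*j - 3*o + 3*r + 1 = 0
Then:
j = 11/9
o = -1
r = 10/9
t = -13/9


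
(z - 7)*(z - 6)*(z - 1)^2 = z^4 - 15*z^3 + 69*z^2 - 97*z + 42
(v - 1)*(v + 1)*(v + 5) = v^3 + 5*v^2 - v - 5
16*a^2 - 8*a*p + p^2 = (-4*a + p)^2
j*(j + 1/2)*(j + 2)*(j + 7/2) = j^4 + 6*j^3 + 39*j^2/4 + 7*j/2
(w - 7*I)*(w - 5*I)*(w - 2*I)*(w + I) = w^4 - 13*I*w^3 - 45*w^2 + 11*I*w - 70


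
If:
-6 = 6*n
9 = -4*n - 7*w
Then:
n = -1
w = -5/7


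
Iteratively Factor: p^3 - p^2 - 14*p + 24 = (p - 2)*(p^2 + p - 12) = (p - 3)*(p - 2)*(p + 4)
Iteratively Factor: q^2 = (q)*(q)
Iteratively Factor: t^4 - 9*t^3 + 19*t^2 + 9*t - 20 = (t + 1)*(t^3 - 10*t^2 + 29*t - 20) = (t - 5)*(t + 1)*(t^2 - 5*t + 4) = (t - 5)*(t - 1)*(t + 1)*(t - 4)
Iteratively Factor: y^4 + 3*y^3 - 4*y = (y)*(y^3 + 3*y^2 - 4) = y*(y + 2)*(y^2 + y - 2) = y*(y - 1)*(y + 2)*(y + 2)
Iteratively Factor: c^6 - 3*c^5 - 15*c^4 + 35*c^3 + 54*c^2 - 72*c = (c - 1)*(c^5 - 2*c^4 - 17*c^3 + 18*c^2 + 72*c) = (c - 3)*(c - 1)*(c^4 + c^3 - 14*c^2 - 24*c) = (c - 4)*(c - 3)*(c - 1)*(c^3 + 5*c^2 + 6*c) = (c - 4)*(c - 3)*(c - 1)*(c + 3)*(c^2 + 2*c) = (c - 4)*(c - 3)*(c - 1)*(c + 2)*(c + 3)*(c)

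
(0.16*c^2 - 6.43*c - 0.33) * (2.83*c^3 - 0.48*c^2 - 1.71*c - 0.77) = 0.4528*c^5 - 18.2737*c^4 + 1.8789*c^3 + 11.0305*c^2 + 5.5154*c + 0.2541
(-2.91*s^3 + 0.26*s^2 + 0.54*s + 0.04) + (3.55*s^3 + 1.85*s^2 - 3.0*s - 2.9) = 0.64*s^3 + 2.11*s^2 - 2.46*s - 2.86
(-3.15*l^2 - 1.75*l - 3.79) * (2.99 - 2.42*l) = 7.623*l^3 - 5.1835*l^2 + 3.9393*l - 11.3321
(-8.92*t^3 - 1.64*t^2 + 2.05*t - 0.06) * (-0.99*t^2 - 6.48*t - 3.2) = 8.8308*t^5 + 59.4252*t^4 + 37.1417*t^3 - 7.9766*t^2 - 6.1712*t + 0.192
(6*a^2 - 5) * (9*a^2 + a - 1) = 54*a^4 + 6*a^3 - 51*a^2 - 5*a + 5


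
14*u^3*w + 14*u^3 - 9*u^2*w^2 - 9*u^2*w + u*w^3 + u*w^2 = (-7*u + w)*(-2*u + w)*(u*w + u)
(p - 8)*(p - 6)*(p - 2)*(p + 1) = p^4 - 15*p^3 + 60*p^2 - 20*p - 96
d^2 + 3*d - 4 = (d - 1)*(d + 4)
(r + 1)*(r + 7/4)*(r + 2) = r^3 + 19*r^2/4 + 29*r/4 + 7/2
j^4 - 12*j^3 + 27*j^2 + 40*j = j*(j - 8)*(j - 5)*(j + 1)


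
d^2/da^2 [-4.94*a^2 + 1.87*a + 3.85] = -9.88000000000000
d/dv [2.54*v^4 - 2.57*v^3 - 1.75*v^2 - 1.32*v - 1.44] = 10.16*v^3 - 7.71*v^2 - 3.5*v - 1.32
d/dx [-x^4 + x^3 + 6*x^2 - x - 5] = -4*x^3 + 3*x^2 + 12*x - 1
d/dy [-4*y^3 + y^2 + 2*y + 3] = -12*y^2 + 2*y + 2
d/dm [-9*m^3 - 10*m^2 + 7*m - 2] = -27*m^2 - 20*m + 7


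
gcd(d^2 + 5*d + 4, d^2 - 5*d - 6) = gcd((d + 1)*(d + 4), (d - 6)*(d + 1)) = d + 1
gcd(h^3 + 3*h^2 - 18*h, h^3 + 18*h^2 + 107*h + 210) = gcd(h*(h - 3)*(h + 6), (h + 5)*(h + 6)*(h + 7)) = h + 6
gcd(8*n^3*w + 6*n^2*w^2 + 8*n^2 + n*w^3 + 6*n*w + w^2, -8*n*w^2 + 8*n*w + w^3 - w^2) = 1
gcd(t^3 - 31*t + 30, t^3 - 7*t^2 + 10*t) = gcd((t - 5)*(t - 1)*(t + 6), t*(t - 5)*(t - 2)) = t - 5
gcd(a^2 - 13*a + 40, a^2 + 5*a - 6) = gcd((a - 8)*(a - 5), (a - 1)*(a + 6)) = 1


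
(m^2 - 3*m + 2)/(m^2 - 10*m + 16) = (m - 1)/(m - 8)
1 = 1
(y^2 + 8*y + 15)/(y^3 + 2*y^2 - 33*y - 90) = 1/(y - 6)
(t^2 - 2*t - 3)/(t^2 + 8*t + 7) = (t - 3)/(t + 7)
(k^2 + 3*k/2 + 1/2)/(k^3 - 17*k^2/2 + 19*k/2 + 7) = (k + 1)/(k^2 - 9*k + 14)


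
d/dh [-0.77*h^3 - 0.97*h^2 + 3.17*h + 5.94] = -2.31*h^2 - 1.94*h + 3.17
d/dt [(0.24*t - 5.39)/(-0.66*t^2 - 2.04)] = (0.1584*t^2 - 7.1148*t - 0.4896)/(0.4356*t^4 + 2.6928*t^2 + 4.1616)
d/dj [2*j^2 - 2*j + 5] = 4*j - 2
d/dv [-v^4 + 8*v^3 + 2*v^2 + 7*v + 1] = -4*v^3 + 24*v^2 + 4*v + 7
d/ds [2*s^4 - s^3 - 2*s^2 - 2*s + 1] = 8*s^3 - 3*s^2 - 4*s - 2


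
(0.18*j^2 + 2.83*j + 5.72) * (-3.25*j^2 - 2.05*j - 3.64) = -0.585*j^4 - 9.5665*j^3 - 25.0467*j^2 - 22.0272*j - 20.8208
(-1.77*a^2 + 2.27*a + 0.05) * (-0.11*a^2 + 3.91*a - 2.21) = 0.1947*a^4 - 7.1704*a^3 + 12.7819*a^2 - 4.8212*a - 0.1105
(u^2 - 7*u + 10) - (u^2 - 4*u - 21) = 31 - 3*u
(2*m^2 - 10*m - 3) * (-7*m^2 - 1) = -14*m^4 + 70*m^3 + 19*m^2 + 10*m + 3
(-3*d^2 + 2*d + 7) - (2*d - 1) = 8 - 3*d^2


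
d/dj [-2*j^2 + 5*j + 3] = 5 - 4*j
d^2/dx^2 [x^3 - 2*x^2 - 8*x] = 6*x - 4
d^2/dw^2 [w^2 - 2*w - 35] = 2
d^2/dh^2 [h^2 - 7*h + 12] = 2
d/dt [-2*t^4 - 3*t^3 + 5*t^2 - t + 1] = -8*t^3 - 9*t^2 + 10*t - 1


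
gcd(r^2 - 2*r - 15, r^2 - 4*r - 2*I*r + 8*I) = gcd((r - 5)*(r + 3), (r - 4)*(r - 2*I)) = 1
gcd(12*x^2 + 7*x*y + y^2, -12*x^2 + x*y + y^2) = 4*x + y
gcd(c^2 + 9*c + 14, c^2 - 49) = c + 7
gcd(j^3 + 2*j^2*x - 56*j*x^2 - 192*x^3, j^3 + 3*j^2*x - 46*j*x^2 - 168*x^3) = j^2 + 10*j*x + 24*x^2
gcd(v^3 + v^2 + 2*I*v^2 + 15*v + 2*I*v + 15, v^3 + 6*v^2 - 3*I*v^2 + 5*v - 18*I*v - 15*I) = v^2 + v*(1 - 3*I) - 3*I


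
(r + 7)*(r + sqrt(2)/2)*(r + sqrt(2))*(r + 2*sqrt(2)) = r^4 + 7*sqrt(2)*r^3/2 + 7*r^3 + 7*r^2 + 49*sqrt(2)*r^2/2 + 2*sqrt(2)*r + 49*r + 14*sqrt(2)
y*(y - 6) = y^2 - 6*y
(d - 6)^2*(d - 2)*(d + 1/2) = d^4 - 27*d^3/2 + 53*d^2 - 42*d - 36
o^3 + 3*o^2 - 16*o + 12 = (o - 2)*(o - 1)*(o + 6)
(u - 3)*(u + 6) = u^2 + 3*u - 18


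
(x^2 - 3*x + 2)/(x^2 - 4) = (x - 1)/(x + 2)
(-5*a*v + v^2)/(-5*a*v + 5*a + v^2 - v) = v/(v - 1)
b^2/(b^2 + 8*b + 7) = b^2/(b^2 + 8*b + 7)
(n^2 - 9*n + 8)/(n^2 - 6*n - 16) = (n - 1)/(n + 2)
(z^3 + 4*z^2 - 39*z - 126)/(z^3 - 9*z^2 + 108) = (z + 7)/(z - 6)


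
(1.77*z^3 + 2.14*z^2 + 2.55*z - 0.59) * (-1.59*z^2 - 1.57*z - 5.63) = -2.8143*z^5 - 6.1815*z^4 - 17.3794*z^3 - 15.1136*z^2 - 13.4302*z + 3.3217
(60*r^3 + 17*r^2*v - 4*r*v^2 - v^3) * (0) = 0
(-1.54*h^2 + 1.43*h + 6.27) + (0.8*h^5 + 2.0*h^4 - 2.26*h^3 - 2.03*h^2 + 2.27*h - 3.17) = 0.8*h^5 + 2.0*h^4 - 2.26*h^3 - 3.57*h^2 + 3.7*h + 3.1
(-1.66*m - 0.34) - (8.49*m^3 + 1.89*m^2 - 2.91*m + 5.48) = -8.49*m^3 - 1.89*m^2 + 1.25*m - 5.82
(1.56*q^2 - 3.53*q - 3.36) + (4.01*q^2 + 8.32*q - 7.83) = 5.57*q^2 + 4.79*q - 11.19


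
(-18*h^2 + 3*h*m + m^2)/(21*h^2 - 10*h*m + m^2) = (-6*h - m)/(7*h - m)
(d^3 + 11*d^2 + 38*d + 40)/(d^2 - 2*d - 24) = (d^2 + 7*d + 10)/(d - 6)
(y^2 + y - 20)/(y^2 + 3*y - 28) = (y + 5)/(y + 7)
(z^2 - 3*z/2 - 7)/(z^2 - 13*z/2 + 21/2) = (z + 2)/(z - 3)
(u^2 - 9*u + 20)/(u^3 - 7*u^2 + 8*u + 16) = (u - 5)/(u^2 - 3*u - 4)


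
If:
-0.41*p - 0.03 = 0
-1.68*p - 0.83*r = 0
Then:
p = -0.07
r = 0.15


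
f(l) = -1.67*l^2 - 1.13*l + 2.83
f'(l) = -3.34*l - 1.13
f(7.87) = -109.50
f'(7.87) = -27.42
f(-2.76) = -6.77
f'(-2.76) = 8.09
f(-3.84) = -17.46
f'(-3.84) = 11.70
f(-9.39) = -133.81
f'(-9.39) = 30.23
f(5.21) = -48.39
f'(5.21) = -18.53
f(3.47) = -21.20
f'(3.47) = -12.72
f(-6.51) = -60.59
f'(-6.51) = 20.61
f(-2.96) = -8.46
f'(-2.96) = 8.76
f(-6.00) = -50.51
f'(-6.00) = 18.91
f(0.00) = 2.83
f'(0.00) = -1.13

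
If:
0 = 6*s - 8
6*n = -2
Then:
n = -1/3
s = 4/3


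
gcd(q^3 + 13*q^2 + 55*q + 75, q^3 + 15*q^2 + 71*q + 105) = q^2 + 8*q + 15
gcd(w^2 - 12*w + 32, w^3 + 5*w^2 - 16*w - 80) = w - 4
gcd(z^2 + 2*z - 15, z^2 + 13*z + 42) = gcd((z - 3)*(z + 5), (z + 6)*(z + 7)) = 1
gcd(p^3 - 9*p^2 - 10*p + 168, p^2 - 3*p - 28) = p^2 - 3*p - 28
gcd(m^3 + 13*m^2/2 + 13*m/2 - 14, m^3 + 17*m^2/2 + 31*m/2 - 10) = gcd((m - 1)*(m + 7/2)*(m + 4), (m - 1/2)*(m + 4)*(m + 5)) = m + 4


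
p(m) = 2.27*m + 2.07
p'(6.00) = 2.27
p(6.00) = 15.69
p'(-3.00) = 2.27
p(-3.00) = -4.74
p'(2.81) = 2.27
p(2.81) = 8.45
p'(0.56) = 2.27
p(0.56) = 3.34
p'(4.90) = 2.27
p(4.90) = 13.19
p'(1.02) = 2.27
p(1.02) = 4.39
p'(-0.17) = 2.27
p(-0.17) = 1.68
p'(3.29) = 2.27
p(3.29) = 9.54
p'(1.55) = 2.27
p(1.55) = 5.59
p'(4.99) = 2.27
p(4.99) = 13.40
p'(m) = 2.27000000000000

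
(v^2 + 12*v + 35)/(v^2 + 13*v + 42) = (v + 5)/(v + 6)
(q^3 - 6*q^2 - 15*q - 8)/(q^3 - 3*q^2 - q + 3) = (q^2 - 7*q - 8)/(q^2 - 4*q + 3)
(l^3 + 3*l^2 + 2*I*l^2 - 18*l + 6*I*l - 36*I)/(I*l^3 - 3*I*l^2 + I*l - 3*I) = (-I*l^2 + l*(2 - 6*I) + 12)/(l^2 + 1)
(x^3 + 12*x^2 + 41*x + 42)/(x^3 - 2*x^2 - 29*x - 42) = (x + 7)/(x - 7)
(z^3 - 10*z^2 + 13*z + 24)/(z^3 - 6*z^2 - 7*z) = (z^2 - 11*z + 24)/(z*(z - 7))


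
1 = 1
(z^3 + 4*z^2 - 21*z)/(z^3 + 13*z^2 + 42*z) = (z - 3)/(z + 6)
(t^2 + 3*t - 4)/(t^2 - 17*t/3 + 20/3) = 3*(t^2 + 3*t - 4)/(3*t^2 - 17*t + 20)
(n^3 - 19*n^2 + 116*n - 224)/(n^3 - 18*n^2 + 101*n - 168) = (n - 4)/(n - 3)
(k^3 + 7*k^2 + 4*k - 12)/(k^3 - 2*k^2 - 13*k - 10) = (k^2 + 5*k - 6)/(k^2 - 4*k - 5)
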